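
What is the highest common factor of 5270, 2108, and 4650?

5270 = 2 × 5 × 17 × 31
2108 = 2^2 × 17 × 31
4650 = 2 × 3 × 5^2 × 31
gcd(5270, 2108, 4650) = 2 × 31 = 62.

62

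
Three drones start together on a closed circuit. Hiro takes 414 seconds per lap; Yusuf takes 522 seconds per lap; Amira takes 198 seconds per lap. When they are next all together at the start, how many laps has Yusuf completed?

They are all back at their starting positions together after one LCM of the periods.
414 = 2 × 3^2 × 23
522 = 2 × 3^2 × 29
198 = 2 × 3^2 × 11
LCM(414, 522, 198) = 2 × 3^2 × 11 × 23 × 29 = 132066.
Laps for period 522: 132066 / 522 = 253.

253 laps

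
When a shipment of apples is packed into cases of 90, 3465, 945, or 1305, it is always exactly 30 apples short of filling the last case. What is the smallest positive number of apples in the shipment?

Being 30 short of a full case of size k means N ≡ −30 (mod k), i.e. N + 30 is a multiple of each size.
90 = 2 × 3^2 × 5
3465 = 3^2 × 5 × 7 × 11
945 = 3^3 × 5 × 7
1305 = 3^2 × 5 × 29
LCM(90, 3465, 945, 1305) = 2 × 3^3 × 5 × 7 × 11 × 29 = 602910.
Smallest positive N is 602910 − 30 = 602880.

602880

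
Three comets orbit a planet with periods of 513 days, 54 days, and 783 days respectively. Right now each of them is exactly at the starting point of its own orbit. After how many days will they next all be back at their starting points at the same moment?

They coincide at every common multiple of the periods; the first is the LCM.
513 = 3^3 × 19
54 = 2 × 3^3
783 = 3^3 × 29
LCM(513, 54, 783) = 2 × 3^3 × 19 × 29 = 29754.

29754 days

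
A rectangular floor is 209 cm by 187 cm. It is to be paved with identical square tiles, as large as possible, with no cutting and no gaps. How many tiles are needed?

Tile side = gcd(209, 187).
209 = 11 × 19
187 = 11 × 17
gcd(209, 187) = 11.
Tiles: (209/11) × (187/11) = 19 × 17 = 323.

323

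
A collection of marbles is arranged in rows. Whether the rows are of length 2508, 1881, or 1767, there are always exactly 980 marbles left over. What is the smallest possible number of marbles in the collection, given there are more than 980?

N − 980 must be a common multiple of 2508, 1881, and 1767.
2508 = 2^2 × 3 × 11 × 19
1881 = 3^2 × 11 × 19
1767 = 3 × 19 × 31
LCM(2508, 1881, 1767) = 2^2 × 3^2 × 11 × 19 × 31 = 233244.
Smallest N > 980 is LCM + 980 = 233244 + 980 = 234224.

234224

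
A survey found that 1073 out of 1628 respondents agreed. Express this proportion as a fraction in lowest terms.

1073 = 29 × 37
1628 = 2^2 × 11 × 37
gcd(1073, 1628) = 37.
Divide numerator and denominator by 37: 1073/1628 = 29/44.

29/44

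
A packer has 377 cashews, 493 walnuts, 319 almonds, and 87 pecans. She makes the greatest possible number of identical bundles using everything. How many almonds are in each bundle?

Number of bundles = gcd(377, 493, 319, 87).
377 = 13 × 29
493 = 17 × 29
319 = 11 × 29
87 = 3 × 29
gcd(377, 493, 319, 87) = 29.
almonds per bundle = 319 / 29 = 11.

11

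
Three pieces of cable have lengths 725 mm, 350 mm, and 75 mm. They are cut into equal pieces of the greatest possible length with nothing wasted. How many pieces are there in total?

Piece length = gcd(725, 350, 75).
725 = 5^2 × 29
350 = 2 × 5^2 × 7
75 = 3 × 5^2
gcd(725, 350, 75) = 5^2 = 25.
Total pieces = 725/25 + 350/25 + 75/25 = 29 + 14 + 3 = 46.

46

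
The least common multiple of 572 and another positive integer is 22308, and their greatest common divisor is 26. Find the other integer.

1014

gcd × lcm = product of the two integers, so the other integer is (26 × 22308) / 572 = 1014.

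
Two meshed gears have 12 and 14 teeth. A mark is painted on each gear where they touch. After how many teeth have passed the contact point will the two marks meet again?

They coincide at every common multiple of the periods; the first is the LCM.
12 = 2^2 × 3
14 = 2 × 7
LCM(12, 14) = 2^2 × 3 × 7 = 84.

84 teeth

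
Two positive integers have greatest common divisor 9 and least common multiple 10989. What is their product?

For any two positive integers, gcd × lcm = product = 9 × 10989 = 98901.

98901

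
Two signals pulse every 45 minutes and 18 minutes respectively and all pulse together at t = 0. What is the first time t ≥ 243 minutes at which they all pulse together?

Joint pulses occur at multiples of LCM(45, 18).
45 = 3^2 × 5
18 = 2 × 3^2
LCM(45, 18) = 2 × 3^2 × 5 = 90.
Smallest multiple of 90 that is ≥ 243: ⌈243/90⌉ × 90 = 3 × 90 = 270.

270 minutes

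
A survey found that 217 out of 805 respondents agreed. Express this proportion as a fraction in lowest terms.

31/115

217 = 7 × 31
805 = 5 × 7 × 23
gcd(217, 805) = 7.
Divide numerator and denominator by 7: 217/805 = 31/115.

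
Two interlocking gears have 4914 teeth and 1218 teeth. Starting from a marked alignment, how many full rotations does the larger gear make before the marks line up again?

29 rotations

All finish a whole number of cycles simultaneously at t = LCM of the periods.
4914 = 2 × 3^3 × 7 × 13
1218 = 2 × 3 × 7 × 29
LCM(4914, 1218) = 2 × 3^3 × 7 × 13 × 29 = 142506.
Rotations for period 4914: 142506 / 4914 = 29.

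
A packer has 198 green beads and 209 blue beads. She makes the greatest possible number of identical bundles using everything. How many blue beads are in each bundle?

19

Number of bundles = gcd(198, 209).
198 = 2 × 3^2 × 11
209 = 11 × 19
gcd(198, 209) = 11.
blue beads per bundle = 209 / 11 = 19.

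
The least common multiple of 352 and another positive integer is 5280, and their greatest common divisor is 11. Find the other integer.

165

gcd × lcm = product of the two integers, so the other integer is (11 × 5280) / 352 = 165.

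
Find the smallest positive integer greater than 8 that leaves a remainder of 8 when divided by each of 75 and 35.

N − 8 must be a common multiple of 75 and 35.
75 = 3 × 5^2
35 = 5 × 7
LCM(75, 35) = 3 × 5^2 × 7 = 525.
Smallest N > 8 is LCM + 8 = 525 + 8 = 533.

533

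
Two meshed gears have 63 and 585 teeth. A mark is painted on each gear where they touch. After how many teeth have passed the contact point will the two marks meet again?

We need the least common multiple of the intervals.
63 = 3^2 × 7
585 = 3^2 × 5 × 13
LCM(63, 585) = 3^2 × 5 × 7 × 13 = 4095.

4095 teeth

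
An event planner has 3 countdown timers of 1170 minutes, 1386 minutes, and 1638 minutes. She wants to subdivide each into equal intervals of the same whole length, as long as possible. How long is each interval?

The interval must divide each timer length; the longest such is the gcd.
1170 = 2 × 3^2 × 5 × 13
1386 = 2 × 3^2 × 7 × 11
1638 = 2 × 3^2 × 7 × 13
gcd(1170, 1386, 1638) = 2 × 3^2 = 18.

18 minutes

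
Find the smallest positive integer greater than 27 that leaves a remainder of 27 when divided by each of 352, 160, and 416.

N − 27 must be a common multiple of 352, 160, and 416.
352 = 2^5 × 11
160 = 2^5 × 5
416 = 2^5 × 13
LCM(352, 160, 416) = 2^5 × 5 × 11 × 13 = 22880.
Smallest N > 27 is LCM + 27 = 22880 + 27 = 22907.

22907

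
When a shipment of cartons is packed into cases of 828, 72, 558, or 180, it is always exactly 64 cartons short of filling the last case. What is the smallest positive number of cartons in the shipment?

256616

Being 64 short of a full case of size k means N ≡ −64 (mod k), i.e. N + 64 is a multiple of each size.
828 = 2^2 × 3^2 × 23
72 = 2^3 × 3^2
558 = 2 × 3^2 × 31
180 = 2^2 × 3^2 × 5
LCM(828, 72, 558, 180) = 2^3 × 3^2 × 5 × 23 × 31 = 256680.
Smallest positive N is 256680 − 64 = 256616.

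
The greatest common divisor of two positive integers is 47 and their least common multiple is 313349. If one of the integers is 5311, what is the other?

2773

For two integers, gcd × lcm = product, so the other is (47 × 313349) / 5311 = 14727403 / 5311 = 2773.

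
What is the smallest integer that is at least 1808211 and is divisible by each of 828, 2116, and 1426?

2361456

The integer must be a common multiple of 828, 2116, and 1426, so a multiple of their LCM.
828 = 2^2 × 3^2 × 23
2116 = 2^2 × 23^2
1426 = 2 × 23 × 31
LCM(828, 2116, 1426) = 2^2 × 3^2 × 23^2 × 31 = 590364.
Smallest multiple of 590364 that is ≥ 1808211: ⌈1808211/590364⌉ × 590364 = 4 × 590364 = 2361456.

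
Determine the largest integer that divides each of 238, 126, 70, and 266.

238 = 2 × 7 × 17
126 = 2 × 3^2 × 7
70 = 2 × 5 × 7
266 = 2 × 7 × 19
gcd(238, 126, 70, 266) = 2 × 7 = 14.

14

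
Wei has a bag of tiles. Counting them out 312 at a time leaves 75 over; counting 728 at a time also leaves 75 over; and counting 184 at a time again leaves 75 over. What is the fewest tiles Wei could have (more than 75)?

N − 75 must be a common multiple of 312, 728, and 184.
312 = 2^3 × 3 × 13
728 = 2^3 × 7 × 13
184 = 2^3 × 23
LCM(312, 728, 184) = 2^3 × 3 × 7 × 13 × 23 = 50232.
Smallest N > 75 is LCM + 75 = 50232 + 75 = 50307.

50307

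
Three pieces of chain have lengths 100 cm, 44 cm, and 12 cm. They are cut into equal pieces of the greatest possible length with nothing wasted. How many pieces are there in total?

39

Piece length = gcd(100, 44, 12).
100 = 2^2 × 5^2
44 = 2^2 × 11
12 = 2^2 × 3
gcd(100, 44, 12) = 2^2 = 4.
Total pieces = 100/4 + 44/4 + 12/4 = 25 + 11 + 3 = 39.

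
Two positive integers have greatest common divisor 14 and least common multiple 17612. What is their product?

For any two positive integers, gcd × lcm = product = 14 × 17612 = 246568.

246568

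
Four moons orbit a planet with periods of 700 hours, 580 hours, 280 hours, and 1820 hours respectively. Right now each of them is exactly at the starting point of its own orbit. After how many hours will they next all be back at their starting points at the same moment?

The first simultaneous occurrence is after LCM of the individual periods.
700 = 2^2 × 5^2 × 7
580 = 2^2 × 5 × 29
280 = 2^3 × 5 × 7
1820 = 2^2 × 5 × 7 × 13
LCM(700, 580, 280, 1820) = 2^3 × 5^2 × 7 × 13 × 29 = 527800.

527800 hours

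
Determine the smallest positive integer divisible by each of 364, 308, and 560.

80080

364 = 2^2 × 7 × 13
308 = 2^2 × 7 × 11
560 = 2^4 × 5 × 7
LCM(364, 308, 560) = 2^4 × 5 × 7 × 11 × 13 = 80080.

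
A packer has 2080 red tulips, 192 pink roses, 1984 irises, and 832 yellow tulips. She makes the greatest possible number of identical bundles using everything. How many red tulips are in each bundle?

65

Number of bundles = gcd(2080, 192, 1984, 832).
2080 = 2^5 × 5 × 13
192 = 2^6 × 3
1984 = 2^6 × 31
832 = 2^6 × 13
gcd(2080, 192, 1984, 832) = 2^5 = 32.
red tulips per bundle = 2080 / 32 = 65.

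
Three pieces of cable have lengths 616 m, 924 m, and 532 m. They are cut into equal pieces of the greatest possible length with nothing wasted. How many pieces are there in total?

Piece length = gcd(616, 924, 532).
616 = 2^3 × 7 × 11
924 = 2^2 × 3 × 7 × 11
532 = 2^2 × 7 × 19
gcd(616, 924, 532) = 2^2 × 7 = 28.
Total pieces = 616/28 + 924/28 + 532/28 = 22 + 33 + 19 = 74.

74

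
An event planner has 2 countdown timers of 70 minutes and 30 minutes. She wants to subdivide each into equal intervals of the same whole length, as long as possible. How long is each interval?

The interval must divide each timer length; the longest such is the gcd.
70 = 2 × 5 × 7
30 = 2 × 3 × 5
gcd(70, 30) = 2 × 5 = 10.

10 minutes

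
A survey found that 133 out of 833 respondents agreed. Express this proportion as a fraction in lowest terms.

19/119

133 = 7 × 19
833 = 7^2 × 17
gcd(133, 833) = 7.
Divide numerator and denominator by 7: 133/833 = 19/119.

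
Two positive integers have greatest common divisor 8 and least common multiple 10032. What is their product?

For any two positive integers, gcd × lcm = product = 8 × 10032 = 80256.

80256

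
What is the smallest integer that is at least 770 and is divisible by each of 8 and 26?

The integer must be a common multiple of 8 and 26, so a multiple of their LCM.
8 = 2^3
26 = 2 × 13
LCM(8, 26) = 2^3 × 13 = 104.
Smallest multiple of 104 that is ≥ 770: ⌈770/104⌉ × 104 = 8 × 104 = 832.

832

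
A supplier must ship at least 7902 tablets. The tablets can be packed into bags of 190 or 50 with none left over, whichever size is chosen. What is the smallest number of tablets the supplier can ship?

8550

The number of tablets must be a common multiple of 190 and 50, so a multiple of their LCM.
190 = 2 × 5 × 19
50 = 2 × 5^2
LCM(190, 50) = 2 × 5^2 × 19 = 950.
Smallest multiple of 950 that is ≥ 7902: ⌈7902/950⌉ × 950 = 9 × 950 = 8550.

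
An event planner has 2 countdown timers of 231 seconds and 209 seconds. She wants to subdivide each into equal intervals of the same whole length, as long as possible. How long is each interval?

By the Euclidean algorithm:
231 = 1 × 209 + 22
209 = 9 × 22 + 11
22 = 2 × 11 + 0
gcd(231, 209) = 11.

11 seconds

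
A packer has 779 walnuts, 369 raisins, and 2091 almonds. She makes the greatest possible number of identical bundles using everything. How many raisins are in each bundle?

9

Number of bundles = gcd(779, 369, 2091).
779 = 19 × 41
369 = 3^2 × 41
2091 = 3 × 17 × 41
gcd(779, 369, 2091) = 41.
raisins per bundle = 369 / 41 = 9.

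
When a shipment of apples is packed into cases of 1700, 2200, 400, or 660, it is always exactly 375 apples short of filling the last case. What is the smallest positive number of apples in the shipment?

Being 375 short of a full case of size k means N ≡ −375 (mod k), i.e. N + 375 is a multiple of each size.
1700 = 2^2 × 5^2 × 17
2200 = 2^3 × 5^2 × 11
400 = 2^4 × 5^2
660 = 2^2 × 3 × 5 × 11
LCM(1700, 2200, 400, 660) = 2^4 × 3 × 5^2 × 11 × 17 = 224400.
Smallest positive N is 224400 − 375 = 224025.

224025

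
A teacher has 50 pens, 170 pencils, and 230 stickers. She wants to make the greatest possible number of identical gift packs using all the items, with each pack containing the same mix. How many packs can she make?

10 packs

The pack count must divide each quantity, so the greatest is gcd(50, 170, 230).
50 = 2 × 5^2
170 = 2 × 5 × 17
230 = 2 × 5 × 23
gcd(50, 170, 230) = 2 × 5 = 10.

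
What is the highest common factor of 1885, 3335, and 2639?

1885 = 5 × 13 × 29
3335 = 5 × 23 × 29
2639 = 7 × 13 × 29
gcd(1885, 3335, 2639) = 29.

29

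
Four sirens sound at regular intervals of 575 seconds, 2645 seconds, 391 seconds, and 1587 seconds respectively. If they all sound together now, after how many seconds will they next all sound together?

674475 seconds

The first simultaneous occurrence is after LCM of the individual periods.
575 = 5^2 × 23
2645 = 5 × 23^2
391 = 17 × 23
1587 = 3 × 23^2
LCM(575, 2645, 391, 1587) = 3 × 5^2 × 17 × 23^2 = 674475.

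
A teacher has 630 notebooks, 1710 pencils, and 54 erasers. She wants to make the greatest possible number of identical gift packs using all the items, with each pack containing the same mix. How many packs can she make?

The pack count must divide each quantity, so the greatest is gcd(630, 1710, 54).
630 = 2 × 3^2 × 5 × 7
1710 = 2 × 3^2 × 5 × 19
54 = 2 × 3^3
gcd(630, 1710, 54) = 2 × 3^2 = 18.

18 packs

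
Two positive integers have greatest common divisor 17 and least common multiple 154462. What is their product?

2625854

For any two positive integers, gcd × lcm = product = 17 × 154462 = 2625854.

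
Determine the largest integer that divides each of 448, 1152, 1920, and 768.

64

448 = 2^6 × 7
1152 = 2^7 × 3^2
1920 = 2^7 × 3 × 5
768 = 2^8 × 3
gcd(448, 1152, 1920, 768) = 2^6 = 64.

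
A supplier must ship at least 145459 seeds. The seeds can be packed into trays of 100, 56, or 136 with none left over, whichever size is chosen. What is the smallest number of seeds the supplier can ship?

The number of seeds must be a common multiple of 100, 56, and 136, so a multiple of their LCM.
100 = 2^2 × 5^2
56 = 2^3 × 7
136 = 2^3 × 17
LCM(100, 56, 136) = 2^3 × 5^2 × 7 × 17 = 23800.
Smallest multiple of 23800 that is ≥ 145459: ⌈145459/23800⌉ × 23800 = 7 × 23800 = 166600.

166600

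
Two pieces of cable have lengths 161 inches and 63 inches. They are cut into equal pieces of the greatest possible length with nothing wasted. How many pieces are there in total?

32

Piece length = gcd(161, 63).
161 = 7 × 23
63 = 3^2 × 7
gcd(161, 63) = 7.
Total pieces = 161/7 + 63/7 = 23 + 9 = 32.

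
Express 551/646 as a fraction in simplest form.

551 = 19 × 29
646 = 2 × 17 × 19
gcd(551, 646) = 19.
Divide numerator and denominator by 19: 551/646 = 29/34.

29/34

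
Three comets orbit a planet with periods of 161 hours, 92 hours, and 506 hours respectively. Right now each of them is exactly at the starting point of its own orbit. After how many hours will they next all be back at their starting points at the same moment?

7084 hours

We need the least common multiple of the intervals.
161 = 7 × 23
92 = 2^2 × 23
506 = 2 × 11 × 23
LCM(161, 92, 506) = 2^2 × 7 × 11 × 23 = 7084.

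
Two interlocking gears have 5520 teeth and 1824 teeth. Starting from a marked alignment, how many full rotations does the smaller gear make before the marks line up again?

All finish a whole number of cycles simultaneously at t = LCM of the periods.
5520 = 2^4 × 3 × 5 × 23
1824 = 2^5 × 3 × 19
LCM(5520, 1824) = 2^5 × 3 × 5 × 19 × 23 = 209760.
Rotations for period 1824: 209760 / 1824 = 115.

115 rotations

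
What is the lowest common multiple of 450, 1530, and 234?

99450

450 = 2 × 3^2 × 5^2
1530 = 2 × 3^2 × 5 × 17
234 = 2 × 3^2 × 13
LCM(450, 1530, 234) = 2 × 3^2 × 5^2 × 13 × 17 = 99450.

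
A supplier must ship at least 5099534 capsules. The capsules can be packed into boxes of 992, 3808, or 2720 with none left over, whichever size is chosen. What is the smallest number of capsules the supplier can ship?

5312160

The number of capsules must be a common multiple of 992, 3808, and 2720, so a multiple of their LCM.
992 = 2^5 × 31
3808 = 2^5 × 7 × 17
2720 = 2^5 × 5 × 17
LCM(992, 3808, 2720) = 2^5 × 5 × 7 × 17 × 31 = 590240.
Smallest multiple of 590240 that is ≥ 5099534: ⌈5099534/590240⌉ × 590240 = 9 × 590240 = 5312160.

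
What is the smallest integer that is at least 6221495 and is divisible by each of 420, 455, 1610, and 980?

The integer must be a common multiple of 420, 455, 1610, and 980, so a multiple of their LCM.
420 = 2^2 × 3 × 5 × 7
455 = 5 × 7 × 13
1610 = 2 × 5 × 7 × 23
980 = 2^2 × 5 × 7^2
LCM(420, 455, 1610, 980) = 2^2 × 3 × 5 × 7^2 × 13 × 23 = 879060.
Smallest multiple of 879060 that is ≥ 6221495: ⌈6221495/879060⌉ × 879060 = 8 × 879060 = 7032480.

7032480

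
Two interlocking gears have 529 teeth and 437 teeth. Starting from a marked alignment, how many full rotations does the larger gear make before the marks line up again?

All finish a whole number of cycles simultaneously at t = LCM of the periods.
529 = 23^2
437 = 19 × 23
LCM(529, 437) = 19 × 23^2 = 10051.
Rotations for period 529: 10051 / 529 = 19.

19 rotations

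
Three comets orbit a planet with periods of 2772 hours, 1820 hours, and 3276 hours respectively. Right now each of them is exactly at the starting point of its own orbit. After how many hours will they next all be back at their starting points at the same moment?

We need the least common multiple of the intervals.
2772 = 2^2 × 3^2 × 7 × 11
1820 = 2^2 × 5 × 7 × 13
3276 = 2^2 × 3^2 × 7 × 13
LCM(2772, 1820, 3276) = 2^2 × 3^2 × 5 × 7 × 11 × 13 = 180180.

180180 hours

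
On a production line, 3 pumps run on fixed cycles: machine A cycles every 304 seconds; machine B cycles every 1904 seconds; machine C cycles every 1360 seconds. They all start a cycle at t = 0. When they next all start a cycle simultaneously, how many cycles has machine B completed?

95 cycles

The first common completion time is the LCM of the periods.
304 = 2^4 × 19
1904 = 2^4 × 7 × 17
1360 = 2^4 × 5 × 17
LCM(304, 1904, 1360) = 2^4 × 5 × 7 × 17 × 19 = 180880.
Cycles for period 1904: 180880 / 1904 = 95.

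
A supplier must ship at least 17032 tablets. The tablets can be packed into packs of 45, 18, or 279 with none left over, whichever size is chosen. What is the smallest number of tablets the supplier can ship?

19530

The number of tablets must be a common multiple of 45, 18, and 279, so a multiple of their LCM.
45 = 3^2 × 5
18 = 2 × 3^2
279 = 3^2 × 31
LCM(45, 18, 279) = 2 × 3^2 × 5 × 31 = 2790.
Smallest multiple of 2790 that is ≥ 17032: ⌈17032/2790⌉ × 2790 = 7 × 2790 = 19530.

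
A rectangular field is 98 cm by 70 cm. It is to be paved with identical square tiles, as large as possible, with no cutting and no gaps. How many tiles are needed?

Tile side = gcd(98, 70).
98 = 2 × 7^2
70 = 2 × 5 × 7
gcd(98, 70) = 2 × 7 = 14.
Tiles: (98/14) × (70/14) = 7 × 5 = 35.

35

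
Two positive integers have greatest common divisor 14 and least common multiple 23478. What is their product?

For any two positive integers, gcd × lcm = product = 14 × 23478 = 328692.

328692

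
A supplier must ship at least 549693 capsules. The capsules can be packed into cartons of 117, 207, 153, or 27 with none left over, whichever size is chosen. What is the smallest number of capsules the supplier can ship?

The number of capsules must be a common multiple of 117, 207, 153, and 27, so a multiple of their LCM.
117 = 3^2 × 13
207 = 3^2 × 23
153 = 3^2 × 17
27 = 3^3
LCM(117, 207, 153, 27) = 3^3 × 13 × 17 × 23 = 137241.
Smallest multiple of 137241 that is ≥ 549693: ⌈549693/137241⌉ × 137241 = 5 × 137241 = 686205.

686205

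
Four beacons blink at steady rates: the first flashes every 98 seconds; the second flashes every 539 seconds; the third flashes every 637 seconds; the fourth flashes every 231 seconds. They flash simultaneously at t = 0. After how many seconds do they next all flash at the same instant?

They coincide at every common multiple of the periods; the first is the LCM.
98 = 2 × 7^2
539 = 7^2 × 11
637 = 7^2 × 13
231 = 3 × 7 × 11
LCM(98, 539, 637, 231) = 2 × 3 × 7^2 × 11 × 13 = 42042.

42042 seconds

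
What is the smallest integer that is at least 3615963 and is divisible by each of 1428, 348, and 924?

3644256

The integer must be a common multiple of 1428, 348, and 924, so a multiple of their LCM.
1428 = 2^2 × 3 × 7 × 17
348 = 2^2 × 3 × 29
924 = 2^2 × 3 × 7 × 11
LCM(1428, 348, 924) = 2^2 × 3 × 7 × 11 × 17 × 29 = 455532.
Smallest multiple of 455532 that is ≥ 3615963: ⌈3615963/455532⌉ × 455532 = 8 × 455532 = 3644256.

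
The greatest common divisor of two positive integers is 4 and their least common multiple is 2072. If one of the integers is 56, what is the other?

148

For two integers, gcd × lcm = product, so the other is (4 × 2072) / 56 = 8288 / 56 = 148.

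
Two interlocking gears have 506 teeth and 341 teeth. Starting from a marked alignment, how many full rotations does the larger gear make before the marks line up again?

They are all back at their starting positions together after one LCM of the periods.
506 = 2 × 11 × 23
341 = 11 × 31
LCM(506, 341) = 2 × 11 × 23 × 31 = 15686.
Rotations for period 506: 15686 / 506 = 31.

31 rotations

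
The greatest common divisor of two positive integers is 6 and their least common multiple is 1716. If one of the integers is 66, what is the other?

156

For two integers, gcd × lcm = product, so the other is (6 × 1716) / 66 = 10296 / 66 = 156.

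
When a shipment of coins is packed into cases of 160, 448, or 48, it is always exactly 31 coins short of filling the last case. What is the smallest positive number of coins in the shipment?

Being 31 short of a full case of size k means N ≡ −31 (mod k), i.e. N + 31 is a multiple of each size.
160 = 2^5 × 5
448 = 2^6 × 7
48 = 2^4 × 3
LCM(160, 448, 48) = 2^6 × 3 × 5 × 7 = 6720.
Smallest positive N is 6720 − 31 = 6689.

6689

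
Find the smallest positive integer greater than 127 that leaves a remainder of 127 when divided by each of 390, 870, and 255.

N − 127 must be a common multiple of 390, 870, and 255.
390 = 2 × 3 × 5 × 13
870 = 2 × 3 × 5 × 29
255 = 3 × 5 × 17
LCM(390, 870, 255) = 2 × 3 × 5 × 13 × 17 × 29 = 192270.
Smallest N > 127 is LCM + 127 = 192270 + 127 = 192397.

192397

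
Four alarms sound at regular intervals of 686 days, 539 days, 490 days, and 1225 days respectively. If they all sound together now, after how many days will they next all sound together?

We need the least common multiple of the intervals.
686 = 2 × 7^3
539 = 7^2 × 11
490 = 2 × 5 × 7^2
1225 = 5^2 × 7^2
LCM(686, 539, 490, 1225) = 2 × 5^2 × 7^3 × 11 = 188650.

188650 days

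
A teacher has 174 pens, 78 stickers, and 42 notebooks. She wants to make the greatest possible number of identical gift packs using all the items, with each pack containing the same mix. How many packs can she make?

6 packs

The pack count must divide each quantity, so the greatest is gcd(174, 78, 42).
174 = 2 × 3 × 29
78 = 2 × 3 × 13
42 = 2 × 3 × 7
gcd(174, 78, 42) = 2 × 3 = 6.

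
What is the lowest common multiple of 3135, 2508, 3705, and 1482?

163020

3135 = 3 × 5 × 11 × 19
2508 = 2^2 × 3 × 11 × 19
3705 = 3 × 5 × 13 × 19
1482 = 2 × 3 × 13 × 19
LCM(3135, 2508, 3705, 1482) = 2^2 × 3 × 5 × 11 × 13 × 19 = 163020.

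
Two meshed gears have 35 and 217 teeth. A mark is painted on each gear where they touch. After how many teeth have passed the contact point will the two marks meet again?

They coincide at every common multiple of the periods; the first is the LCM.
35 = 5 × 7
217 = 7 × 31
LCM(35, 217) = 5 × 7 × 31 = 1085.

1085 teeth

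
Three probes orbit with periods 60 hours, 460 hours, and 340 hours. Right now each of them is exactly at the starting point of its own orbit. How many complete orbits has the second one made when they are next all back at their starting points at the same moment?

51 orbits

All finish a whole number of cycles simultaneously at t = LCM of the periods.
60 = 2^2 × 3 × 5
460 = 2^2 × 5 × 23
340 = 2^2 × 5 × 17
LCM(60, 460, 340) = 2^2 × 3 × 5 × 17 × 23 = 23460.
Orbits for period 460: 23460 / 460 = 51.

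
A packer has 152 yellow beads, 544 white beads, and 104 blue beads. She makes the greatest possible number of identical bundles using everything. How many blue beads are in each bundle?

13

Number of bundles = gcd(152, 544, 104).
152 = 2^3 × 19
544 = 2^5 × 17
104 = 2^3 × 13
gcd(152, 544, 104) = 2^3 = 8.
blue beads per bundle = 104 / 8 = 13.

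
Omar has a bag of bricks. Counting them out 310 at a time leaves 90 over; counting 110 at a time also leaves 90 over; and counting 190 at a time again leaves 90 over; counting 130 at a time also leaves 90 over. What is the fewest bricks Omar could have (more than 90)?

842360

N − 90 must be a common multiple of 310, 110, 190, and 130.
310 = 2 × 5 × 31
110 = 2 × 5 × 11
190 = 2 × 5 × 19
130 = 2 × 5 × 13
LCM(310, 110, 190, 130) = 2 × 5 × 11 × 13 × 19 × 31 = 842270.
Smallest N > 90 is LCM + 90 = 842270 + 90 = 842360.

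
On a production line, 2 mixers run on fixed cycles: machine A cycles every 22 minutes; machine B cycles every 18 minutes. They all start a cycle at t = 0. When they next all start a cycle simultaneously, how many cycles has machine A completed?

9 cycles

They are all back at their starting positions together after one LCM of the periods.
22 = 2 × 11
18 = 2 × 3^2
LCM(22, 18) = 2 × 3^2 × 11 = 198.
Cycles for period 22: 198 / 22 = 9.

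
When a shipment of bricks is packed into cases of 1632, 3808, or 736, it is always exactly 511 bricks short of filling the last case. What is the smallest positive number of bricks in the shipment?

Being 511 short of a full case of size k means N ≡ −511 (mod k), i.e. N + 511 is a multiple of each size.
1632 = 2^5 × 3 × 17
3808 = 2^5 × 7 × 17
736 = 2^5 × 23
LCM(1632, 3808, 736) = 2^5 × 3 × 7 × 17 × 23 = 262752.
Smallest positive N is 262752 − 511 = 262241.

262241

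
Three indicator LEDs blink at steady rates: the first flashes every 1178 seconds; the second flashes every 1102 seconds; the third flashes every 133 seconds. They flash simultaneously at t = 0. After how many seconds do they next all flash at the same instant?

The first simultaneous occurrence is after LCM of the individual periods.
1178 = 2 × 19 × 31
1102 = 2 × 19 × 29
133 = 7 × 19
LCM(1178, 1102, 133) = 2 × 7 × 19 × 29 × 31 = 239134.

239134 seconds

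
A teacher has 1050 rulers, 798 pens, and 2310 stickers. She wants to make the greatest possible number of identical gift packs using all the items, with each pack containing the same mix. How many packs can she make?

42 packs

The pack count must divide each quantity, so the greatest is gcd(1050, 798, 2310).
1050 = 2 × 3 × 5^2 × 7
798 = 2 × 3 × 7 × 19
2310 = 2 × 3 × 5 × 7 × 11
gcd(1050, 798, 2310) = 2 × 3 × 7 = 42.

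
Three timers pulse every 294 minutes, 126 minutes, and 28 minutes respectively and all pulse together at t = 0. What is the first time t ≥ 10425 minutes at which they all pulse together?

10584 minutes

Joint pulses occur at multiples of LCM(294, 126, 28).
294 = 2 × 3 × 7^2
126 = 2 × 3^2 × 7
28 = 2^2 × 7
LCM(294, 126, 28) = 2^2 × 3^2 × 7^2 = 1764.
Smallest multiple of 1764 that is ≥ 10425: ⌈10425/1764⌉ × 1764 = 6 × 1764 = 10584.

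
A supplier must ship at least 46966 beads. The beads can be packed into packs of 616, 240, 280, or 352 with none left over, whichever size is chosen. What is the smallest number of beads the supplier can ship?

The number of beads must be a common multiple of 616, 240, 280, and 352, so a multiple of their LCM.
616 = 2^3 × 7 × 11
240 = 2^4 × 3 × 5
280 = 2^3 × 5 × 7
352 = 2^5 × 11
LCM(616, 240, 280, 352) = 2^5 × 3 × 5 × 7 × 11 = 36960.
Smallest multiple of 36960 that is ≥ 46966: ⌈46966/36960⌉ × 36960 = 2 × 36960 = 73920.

73920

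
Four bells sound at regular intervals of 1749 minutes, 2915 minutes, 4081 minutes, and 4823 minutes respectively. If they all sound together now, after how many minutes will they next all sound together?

795795 minutes

We need the least common multiple of the intervals.
1749 = 3 × 11 × 53
2915 = 5 × 11 × 53
4081 = 7 × 11 × 53
4823 = 7 × 13 × 53
LCM(1749, 2915, 4081, 4823) = 3 × 5 × 7 × 11 × 13 × 53 = 795795.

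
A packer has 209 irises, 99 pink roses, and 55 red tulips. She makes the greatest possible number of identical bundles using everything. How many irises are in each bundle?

19

Number of bundles = gcd(209, 99, 55).
209 = 11 × 19
99 = 3^2 × 11
55 = 5 × 11
gcd(209, 99, 55) = 11.
irises per bundle = 209 / 11 = 19.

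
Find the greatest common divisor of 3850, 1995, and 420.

35

3850 = 2 × 5^2 × 7 × 11
1995 = 3 × 5 × 7 × 19
420 = 2^2 × 3 × 5 × 7
gcd(3850, 1995, 420) = 5 × 7 = 35.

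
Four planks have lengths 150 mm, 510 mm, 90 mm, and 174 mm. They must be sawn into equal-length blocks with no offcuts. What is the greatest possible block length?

This is the greatest common divisor of 150, 510, 90, and 174.
150 = 2 × 3 × 5^2
510 = 2 × 3 × 5 × 17
90 = 2 × 3^2 × 5
174 = 2 × 3 × 29
gcd(150, 510, 90, 174) = 2 × 3 = 6.

6 mm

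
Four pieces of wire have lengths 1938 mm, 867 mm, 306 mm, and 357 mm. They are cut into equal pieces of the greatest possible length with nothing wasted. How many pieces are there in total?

Piece length = gcd(1938, 867, 306, 357).
1938 = 2 × 3 × 17 × 19
867 = 3 × 17^2
306 = 2 × 3^2 × 17
357 = 3 × 7 × 17
gcd(1938, 867, 306, 357) = 3 × 17 = 51.
Total pieces = 1938/51 + 867/51 + 306/51 + 357/51 = 38 + 17 + 6 + 7 = 68.

68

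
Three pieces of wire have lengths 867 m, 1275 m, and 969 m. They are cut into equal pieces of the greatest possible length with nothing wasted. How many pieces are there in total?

61

Piece length = gcd(867, 1275, 969).
867 = 3 × 17^2
1275 = 3 × 5^2 × 17
969 = 3 × 17 × 19
gcd(867, 1275, 969) = 3 × 17 = 51.
Total pieces = 867/51 + 1275/51 + 969/51 = 17 + 25 + 19 = 61.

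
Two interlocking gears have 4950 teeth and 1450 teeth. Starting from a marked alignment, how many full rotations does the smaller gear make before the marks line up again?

All finish a whole number of cycles simultaneously at t = LCM of the periods.
4950 = 2 × 3^2 × 5^2 × 11
1450 = 2 × 5^2 × 29
LCM(4950, 1450) = 2 × 3^2 × 5^2 × 11 × 29 = 143550.
Rotations for period 1450: 143550 / 1450 = 99.

99 rotations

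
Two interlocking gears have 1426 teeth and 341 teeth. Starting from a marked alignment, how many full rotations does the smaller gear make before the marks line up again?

All finish a whole number of cycles simultaneously at t = LCM of the periods.
1426 = 2 × 23 × 31
341 = 11 × 31
LCM(1426, 341) = 2 × 11 × 23 × 31 = 15686.
Rotations for period 341: 15686 / 341 = 46.

46 rotations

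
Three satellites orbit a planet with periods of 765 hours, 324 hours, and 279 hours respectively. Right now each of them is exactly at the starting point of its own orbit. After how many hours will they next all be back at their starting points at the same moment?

853740 hours

They coincide at every common multiple of the periods; the first is the LCM.
765 = 3^2 × 5 × 17
324 = 2^2 × 3^4
279 = 3^2 × 31
LCM(765, 324, 279) = 2^2 × 3^4 × 5 × 17 × 31 = 853740.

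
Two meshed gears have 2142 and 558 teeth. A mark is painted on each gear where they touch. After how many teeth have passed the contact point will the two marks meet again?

We need the least common multiple of the intervals.
2142 = 2 × 3^2 × 7 × 17
558 = 2 × 3^2 × 31
LCM(2142, 558) = 2 × 3^2 × 7 × 17 × 31 = 66402.

66402 teeth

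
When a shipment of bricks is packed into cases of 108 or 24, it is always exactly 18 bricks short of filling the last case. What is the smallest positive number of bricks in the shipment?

198

Being 18 short of a full case of size k means N ≡ −18 (mod k), i.e. N + 18 is a multiple of each size.
108 = 2^2 × 3^3
24 = 2^3 × 3
LCM(108, 24) = 2^3 × 3^3 = 216.
Smallest positive N is 216 − 18 = 198.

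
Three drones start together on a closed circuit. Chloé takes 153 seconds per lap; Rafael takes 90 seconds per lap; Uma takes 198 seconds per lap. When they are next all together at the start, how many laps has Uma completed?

All finish a whole number of cycles simultaneously at t = LCM of the periods.
153 = 3^2 × 17
90 = 2 × 3^2 × 5
198 = 2 × 3^2 × 11
LCM(153, 90, 198) = 2 × 3^2 × 5 × 11 × 17 = 16830.
Laps for period 198: 16830 / 198 = 85.

85 laps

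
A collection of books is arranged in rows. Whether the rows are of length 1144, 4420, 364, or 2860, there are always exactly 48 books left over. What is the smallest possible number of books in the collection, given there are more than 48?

N − 48 must be a common multiple of 1144, 4420, 364, and 2860.
1144 = 2^3 × 11 × 13
4420 = 2^2 × 5 × 13 × 17
364 = 2^2 × 7 × 13
2860 = 2^2 × 5 × 11 × 13
LCM(1144, 4420, 364, 2860) = 2^3 × 5 × 7 × 11 × 13 × 17 = 680680.
Smallest N > 48 is LCM + 48 = 680680 + 48 = 680728.

680728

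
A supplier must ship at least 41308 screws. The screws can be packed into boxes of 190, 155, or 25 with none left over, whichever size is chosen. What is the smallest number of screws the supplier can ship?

58900

The number of screws must be a common multiple of 190, 155, and 25, so a multiple of their LCM.
190 = 2 × 5 × 19
155 = 5 × 31
25 = 5^2
LCM(190, 155, 25) = 2 × 5^2 × 19 × 31 = 29450.
Smallest multiple of 29450 that is ≥ 41308: ⌈41308/29450⌉ × 29450 = 2 × 29450 = 58900.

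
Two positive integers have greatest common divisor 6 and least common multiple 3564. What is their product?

For any two positive integers, gcd × lcm = product = 6 × 3564 = 21384.

21384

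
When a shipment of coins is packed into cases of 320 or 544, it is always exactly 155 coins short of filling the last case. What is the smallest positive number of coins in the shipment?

Being 155 short of a full case of size k means N ≡ −155 (mod k), i.e. N + 155 is a multiple of each size.
320 = 2^6 × 5
544 = 2^5 × 17
LCM(320, 544) = 2^6 × 5 × 17 = 5440.
Smallest positive N is 5440 − 155 = 5285.

5285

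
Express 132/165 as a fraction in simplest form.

4/5

132 = 2^2 × 3 × 11
165 = 3 × 5 × 11
gcd(132, 165) = 3 × 11 = 33.
Divide numerator and denominator by 33: 132/165 = 4/5.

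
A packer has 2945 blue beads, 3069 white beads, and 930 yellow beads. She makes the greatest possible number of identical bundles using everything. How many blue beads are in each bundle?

95

Number of bundles = gcd(2945, 3069, 930).
2945 = 5 × 19 × 31
3069 = 3^2 × 11 × 31
930 = 2 × 3 × 5 × 31
gcd(2945, 3069, 930) = 31.
blue beads per bundle = 2945 / 31 = 95.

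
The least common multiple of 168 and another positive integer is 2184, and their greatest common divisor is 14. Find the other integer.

182

gcd × lcm = product of the two integers, so the other integer is (14 × 2184) / 168 = 182.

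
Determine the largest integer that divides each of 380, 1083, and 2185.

380 = 2^2 × 5 × 19
1083 = 3 × 19^2
2185 = 5 × 19 × 23
gcd(380, 1083, 2185) = 19.

19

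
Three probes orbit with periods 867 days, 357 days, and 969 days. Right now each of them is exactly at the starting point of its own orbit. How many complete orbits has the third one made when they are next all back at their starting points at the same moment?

119 orbits

They are all back at their starting positions together after one LCM of the periods.
867 = 3 × 17^2
357 = 3 × 7 × 17
969 = 3 × 17 × 19
LCM(867, 357, 969) = 3 × 7 × 17^2 × 19 = 115311.
Orbits for period 969: 115311 / 969 = 119.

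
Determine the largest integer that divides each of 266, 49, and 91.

7

266 = 2 × 7 × 19
49 = 7^2
91 = 7 × 13
gcd(266, 49, 91) = 7.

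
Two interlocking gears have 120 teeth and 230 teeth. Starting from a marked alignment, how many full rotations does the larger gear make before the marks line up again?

12 rotations

They are all back at their starting positions together after one LCM of the periods.
120 = 2^3 × 3 × 5
230 = 2 × 5 × 23
LCM(120, 230) = 2^3 × 3 × 5 × 23 = 2760.
Rotations for period 230: 2760 / 230 = 12.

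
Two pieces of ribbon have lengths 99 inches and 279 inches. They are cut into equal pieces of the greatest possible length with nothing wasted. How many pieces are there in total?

42

Piece length = gcd(99, 279).
99 = 3^2 × 11
279 = 3^2 × 31
gcd(99, 279) = 3^2 = 9.
Total pieces = 99/9 + 279/9 = 11 + 31 = 42.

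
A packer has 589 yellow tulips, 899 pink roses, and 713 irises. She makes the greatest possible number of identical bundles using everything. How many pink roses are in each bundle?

29

Number of bundles = gcd(589, 899, 713).
589 = 19 × 31
899 = 29 × 31
713 = 23 × 31
gcd(589, 899, 713) = 31.
pink roses per bundle = 899 / 31 = 29.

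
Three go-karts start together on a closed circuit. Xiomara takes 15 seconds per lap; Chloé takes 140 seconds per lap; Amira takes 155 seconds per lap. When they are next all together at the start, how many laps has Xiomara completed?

The first common completion time is the LCM of the periods.
15 = 3 × 5
140 = 2^2 × 5 × 7
155 = 5 × 31
LCM(15, 140, 155) = 2^2 × 3 × 5 × 7 × 31 = 13020.
Laps for period 15: 13020 / 15 = 868.

868 laps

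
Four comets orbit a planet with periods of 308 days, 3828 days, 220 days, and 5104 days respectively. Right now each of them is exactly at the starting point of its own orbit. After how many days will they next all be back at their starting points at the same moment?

They coincide at every common multiple of the periods; the first is the LCM.
308 = 2^2 × 7 × 11
3828 = 2^2 × 3 × 11 × 29
220 = 2^2 × 5 × 11
5104 = 2^4 × 11 × 29
LCM(308, 3828, 220, 5104) = 2^4 × 3 × 5 × 7 × 11 × 29 = 535920.

535920 days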